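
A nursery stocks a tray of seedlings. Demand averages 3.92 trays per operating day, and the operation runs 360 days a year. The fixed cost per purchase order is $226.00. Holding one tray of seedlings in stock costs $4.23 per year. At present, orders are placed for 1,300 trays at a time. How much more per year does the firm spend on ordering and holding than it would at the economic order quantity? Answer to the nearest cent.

Annual demand D = 3.92 × 360 = 1,411.2.
EOQ = √(2DS/H) = √(2 × 1,411.2 × 226 / 4.23) ≈ 388.32.
Cost at Q* = (D/Q*)S + (Q*/2)H = √(2DSH) ≈ $1,642.61.
Cost at Q = 1,300: (1,411.2/1,300)×226 + (1,300/2)×4.23 = $245.33 + $2,749.50 = $2,994.83.
Excess = $2,994.83 − $1,642.61 = $1,352.22.

Extra cost ≈ $1,352.22 per year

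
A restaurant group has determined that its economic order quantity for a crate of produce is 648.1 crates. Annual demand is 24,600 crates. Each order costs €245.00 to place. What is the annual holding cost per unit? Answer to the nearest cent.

H ≈ €28.70

The basic EOQ model gives Q* = √(2DS/H); rearrange for the unknown.
From Q* = √(2DS/H): H = 2DS / Q*² = 2 × 24,600 × 245 / 648.1² = 28.6977.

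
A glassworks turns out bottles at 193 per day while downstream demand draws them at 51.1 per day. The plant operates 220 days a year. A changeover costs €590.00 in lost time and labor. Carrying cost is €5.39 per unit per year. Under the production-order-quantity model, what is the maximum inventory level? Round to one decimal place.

Annual demand D = 51.1 × 220 = 11,242.
Production build-up factor (1 − d/p) = 1 − 51.1/193 = 0.7352.
Q* = √(2DS / (H(1 − d/p))) = √(2 × 11,242 × 590 / (5.39 × 0.7352)).
= √(13,265,560 / 3.9629) ≈ 1829.599.
Maximum inventory = Q*(1 − d/p) = 1829.599 × 0.7352 ≈ 1345.182.

I_max ≈ 1,345.2 bottles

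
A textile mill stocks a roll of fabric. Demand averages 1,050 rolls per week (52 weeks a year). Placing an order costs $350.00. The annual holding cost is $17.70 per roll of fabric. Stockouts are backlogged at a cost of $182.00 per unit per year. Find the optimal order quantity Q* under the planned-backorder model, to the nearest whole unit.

Annual demand D = 1,050 × 52 = 54,600.
With planned backorders, Q* = √(2DS/H) · √((H+B)/B).
√(2DS/H) = √(2 × 54,600 × 350 / 17.7) = 1469.463.
√((H+B)/B) = √((17.7+182)/182) = 1.0475.
Q* ≈ 1539.260.

Q* ≈ 1,539 rolls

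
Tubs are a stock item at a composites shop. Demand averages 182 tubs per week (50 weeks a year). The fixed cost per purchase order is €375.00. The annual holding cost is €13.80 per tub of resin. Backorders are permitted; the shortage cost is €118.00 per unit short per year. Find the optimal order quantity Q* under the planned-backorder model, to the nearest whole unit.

Annual demand D = 182 × 50 = 9,100.
With planned backorders, Q* = √(2DS/H) · √((H+B)/B).
√(2DS/H) = √(2 × 9,100 × 375 / 13.8) = 703.253.
√((H+B)/B) = √((13.8+118)/118) = 1.0569.
Q* ≈ 743.239.

Q* ≈ 743 tubs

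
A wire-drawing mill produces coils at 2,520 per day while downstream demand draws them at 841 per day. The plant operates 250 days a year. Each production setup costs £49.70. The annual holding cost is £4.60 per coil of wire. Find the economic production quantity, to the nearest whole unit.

Annual demand D = 841 × 250 = 210,250.
Production build-up factor (1 − d/p) = 1 − 841/2,520 = 0.6663.
Q* = √(2DS / (H(1 − d/p))) = √(2 × 210,250 × 49.7 / (4.6 × 0.6663)).
= √(20,898,850 / 3.0648) ≈ 2611.303.

Q* ≈ 2,611 coils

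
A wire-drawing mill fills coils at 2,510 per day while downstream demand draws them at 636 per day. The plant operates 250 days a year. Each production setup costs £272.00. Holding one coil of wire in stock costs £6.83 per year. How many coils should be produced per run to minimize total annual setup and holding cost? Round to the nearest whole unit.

Q* ≈ 4,119 coils

Annual demand D = 636 × 250 = 159,000.
Production build-up factor (1 − d/p) = 1 − 636/2,510 = 0.7466.
Q* = √(2DS / (H(1 − d/p))) = √(2 × 159,000 × 272 / (6.83 × 0.7466)).
= √(86,496,000 / 5.0994) ≈ 4118.506.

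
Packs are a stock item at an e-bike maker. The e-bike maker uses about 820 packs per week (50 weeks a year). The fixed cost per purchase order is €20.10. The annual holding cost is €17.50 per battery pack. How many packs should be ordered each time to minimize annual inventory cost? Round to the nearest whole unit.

Annual demand D = 820 × 50 = 41,000.
EOQ = √(2DS / H) = √(2 × 41,000 × 20.1 / 17.5).
= √(1,648,200 / 17.5) = √94,182.8571 ≈ 306.892.

Q* ≈ 307 packs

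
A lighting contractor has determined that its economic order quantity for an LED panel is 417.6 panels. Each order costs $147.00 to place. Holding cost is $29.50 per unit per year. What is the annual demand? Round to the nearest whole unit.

D ≈ 17,498 panels per year

The basic EOQ model gives Q* = √(2DS/H); rearrange for the unknown.
From Q* = √(2DS/H): D = Q*²H / (2S) = 417.6² × 29.5 / (2 × 147) = 17498.292.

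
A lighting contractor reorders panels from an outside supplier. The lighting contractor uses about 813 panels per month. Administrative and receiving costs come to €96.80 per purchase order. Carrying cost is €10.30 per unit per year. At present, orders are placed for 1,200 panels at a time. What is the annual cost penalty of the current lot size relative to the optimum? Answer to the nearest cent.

Extra cost ≈ €2,556.29 per year

Annual demand D = 813 × 12 = 9,756.
EOQ = √(2DS/H) = √(2 × 9,756 × 96.8 / 10.3) ≈ 428.22.
Cost at Q* = (D/Q*)S + (Q*/2)H = √(2DSH) ≈ €4,410.70.
Cost at Q = 1,200: (9,756/1,200)×96.8 + (1,200/2)×10.3 = €786.98 + €6,180.00 = €6,966.98.
Excess = €6,966.98 − €4,410.70 = €2,556.29.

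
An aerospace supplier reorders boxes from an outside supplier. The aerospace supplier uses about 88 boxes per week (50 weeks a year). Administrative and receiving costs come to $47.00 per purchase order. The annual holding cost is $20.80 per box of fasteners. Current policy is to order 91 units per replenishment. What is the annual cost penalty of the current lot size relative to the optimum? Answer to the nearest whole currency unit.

Annual demand D = 88 × 50 = 4,400.
EOQ = √(2DS/H) = √(2 × 4,400 × 47 / 20.8) ≈ 141.01.
Cost at Q* = (D/Q*)S + (Q*/2)H = √(2DSH) ≈ $2,933.07.
Cost at Q = 91: (4,400/91)×47 + (91/2)×20.8 = $2,272.53 + $946.40 = $3,218.93.
Excess = $3,218.93 − $2,933.07 = $285.86.

Extra cost ≈ $286 per year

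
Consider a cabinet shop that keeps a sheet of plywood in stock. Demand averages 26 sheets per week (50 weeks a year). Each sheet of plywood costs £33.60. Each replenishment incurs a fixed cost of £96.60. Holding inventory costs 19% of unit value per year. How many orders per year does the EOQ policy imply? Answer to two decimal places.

N ≈ 6.55 orders per year

Annual demand D = 26 × 50 = 1,300.
Holding cost H = 0.19 × £33.60 = £6.3840 per unit per year.
Q* = √(2DS/H) = √(2 × 1,300 × 96.6 / 6.384) ≈ 198.35.
Orders per year = D / Q* = 1,300 / 198.35 ≈ 6.554.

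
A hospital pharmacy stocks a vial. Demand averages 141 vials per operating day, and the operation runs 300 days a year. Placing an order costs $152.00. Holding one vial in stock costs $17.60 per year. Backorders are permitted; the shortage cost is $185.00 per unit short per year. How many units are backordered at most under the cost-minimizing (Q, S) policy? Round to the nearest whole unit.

Annual demand D = 141 × 300 = 42,300.
With planned backorders, Q* = √(2DS/H) · √((H+B)/B).
√(2DS/H) = √(2 × 42,300 × 152 / 17.6) = 854.773.
√((H+B)/B) = √((17.6+185)/185) = 1.0465.
Q* ≈ 894.509.
S* = Q* · H/(H+B) = 894.509 × 17.6/202.6 ≈ 77.707.

S* ≈ 78 vials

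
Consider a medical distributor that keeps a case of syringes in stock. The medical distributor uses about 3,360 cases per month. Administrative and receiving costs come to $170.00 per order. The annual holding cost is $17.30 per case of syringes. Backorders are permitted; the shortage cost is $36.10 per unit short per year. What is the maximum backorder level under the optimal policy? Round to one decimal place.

S* ≈ 350.8 cases

Annual demand D = 3,360 × 12 = 40,320.
With planned backorders, Q* = √(2DS/H) · √((H+B)/B).
√(2DS/H) = √(2 × 40,320 × 170 / 17.3) = 890.178.
√((H+B)/B) = √((17.3+36.1)/36.1) = 1.2162.
Q* ≈ 1082.664.
S* = Q* · H/(H+B) = 1082.664 × 17.3/53.4 ≈ 350.751.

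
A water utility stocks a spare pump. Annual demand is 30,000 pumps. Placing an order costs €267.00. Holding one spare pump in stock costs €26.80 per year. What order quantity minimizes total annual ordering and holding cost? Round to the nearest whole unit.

EOQ = √(2DS / H) = √(2 × 30,000 × 267 / 26.8).
= √(16,020,000 / 26.8) = √597,761.194 ≈ 773.150.

Q* ≈ 773 pumps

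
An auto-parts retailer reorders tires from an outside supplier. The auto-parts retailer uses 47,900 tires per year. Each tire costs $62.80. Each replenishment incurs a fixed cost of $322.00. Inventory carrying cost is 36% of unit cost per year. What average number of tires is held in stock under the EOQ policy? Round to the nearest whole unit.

Average inventory ≈ 584 tires

Holding cost H = 0.36 × $62.80 = $22.6080 per unit per year.
The optimal lot size = √(2DS/H) = √(2 × 47,900 × 322 / 22.608) ≈ 1168.10.
Average inventory = Q*/2 ≈ 1168.10 / 2 = 584.049.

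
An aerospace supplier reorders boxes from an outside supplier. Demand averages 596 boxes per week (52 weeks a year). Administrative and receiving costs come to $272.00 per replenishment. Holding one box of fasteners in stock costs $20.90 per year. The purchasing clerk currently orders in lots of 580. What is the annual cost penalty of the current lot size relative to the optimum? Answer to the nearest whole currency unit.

Extra cost ≈ $1,824 per year

Annual demand D = 596 × 52 = 30,992.
EOQ = √(2DS/H) = √(2 × 30,992 × 272 / 20.9) ≈ 898.15.
Cost at Q* = (D/Q*)S + (Q*/2)H = √(2DSH) ≈ $18,771.43.
Cost at Q = 580: (30,992/580)×272 + (580/2)×20.9 = $14,534.18 + $6,061.00 = $20,595.18.
Excess = $20,595.18 − $18,771.43 = $1,823.75.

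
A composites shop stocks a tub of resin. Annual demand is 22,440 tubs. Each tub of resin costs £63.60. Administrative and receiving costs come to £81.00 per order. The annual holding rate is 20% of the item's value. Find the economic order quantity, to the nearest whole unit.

Q* ≈ 535 tubs

Holding cost H = 0.20 × £63.60 = £12.7200 per unit per year.
EOQ = √(2DS / H) = √(2 × 22,440 × 81 / 12.72).
= √(3,635,280 / 12.72) = √285,792.4528 ≈ 534.596.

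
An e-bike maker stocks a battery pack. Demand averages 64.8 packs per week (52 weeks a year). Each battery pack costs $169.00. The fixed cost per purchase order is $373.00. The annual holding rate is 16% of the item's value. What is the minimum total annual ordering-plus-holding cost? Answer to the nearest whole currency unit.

Annual demand D = 64.8 × 52 = 3,369.6.
Holding cost H = 0.16 × $169.00 = $27.0400 per unit per year.
The optimal lot size = √(2DS/H) = √(2 × 3,369.6 × 373 / 27.04) ≈ 304.90.
At the optimum the two cost components are equal, so total cost = 2·(Q*/2)H = Q*·H.
Minimum total = √(2DSH) = √(2 × 3,369.6 × 373 × 27.04) ≈ 8244.455.

TC* ≈ $8,244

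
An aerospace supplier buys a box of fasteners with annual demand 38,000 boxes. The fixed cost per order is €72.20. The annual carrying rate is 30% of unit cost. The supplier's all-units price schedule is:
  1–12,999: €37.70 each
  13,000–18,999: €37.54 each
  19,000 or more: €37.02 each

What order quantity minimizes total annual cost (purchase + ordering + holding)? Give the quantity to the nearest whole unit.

Holding cost per unit per year at price C is H = 0.30·C.
Candidates are each tier's EOQ (if it falls in that tier) and each price-break quantity.
EOQ at €37.70 = 696.5 (feasible in tier 1): TC = 38,000×€37.70 + (38,000/696.5)×72.2 + (696.5/2)×0.30×€37.70 = €1,440,477.83.
EOQ at €37.54 = 698.0 < 13000, so use break Q=13000: TC = 38,000×€37.54 + (38,000/13000.0)×72.2 + (13000.0/2)×0.30×€37.54 = €1,499,934.05.
EOQ at €37.02 = 702.9 < 19000, so use break Q=19000: TC = 38,000×€37.02 + (38,000/19000.0)×72.2 + (19000.0/2)×0.30×€37.02 = €1,512,411.40.
Lowest total cost is €1,440,477.83 at Q = 696.5.

Q* ≈ 697 boxes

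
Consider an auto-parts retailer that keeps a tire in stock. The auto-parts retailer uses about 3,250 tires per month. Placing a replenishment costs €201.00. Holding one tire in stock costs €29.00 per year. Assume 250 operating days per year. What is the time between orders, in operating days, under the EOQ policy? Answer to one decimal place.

Annual demand D = 3,250 × 12 = 39,000.
EOQ = √(2DS/H) = √(2 × 39,000 × 201 / 29) ≈ 735.27.
Cycle time = Q*/D × 250 = 735.27 / 39,000 × 250 ≈ 4.713 days.

T ≈ 4.7 days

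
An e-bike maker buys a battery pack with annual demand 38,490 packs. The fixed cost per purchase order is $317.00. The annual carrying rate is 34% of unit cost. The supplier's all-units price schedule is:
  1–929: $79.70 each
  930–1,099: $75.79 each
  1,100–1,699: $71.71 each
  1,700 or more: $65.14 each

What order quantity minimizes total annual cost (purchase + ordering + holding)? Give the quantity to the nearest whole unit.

Holding cost per unit per year at price C is H = 0.34·C.
For each price level, check whether its EOQ is feasible; otherwise the best quantity at that price is the breakpoint.
Tier 1 ($79.70): EOQ = 949.0 exceeds tier's upper bound 929, so this tier is dominated.
EOQ at $75.79 = 973.1 (feasible in tier 2): TC = 38,490×$75.79 + (38,490/973.1)×317 + (973.1/2)×0.34×$75.79 = $2,942,233.43.
EOQ at $71.71 = 1000.4 < 1100, so use break Q=1100: TC = 38,490×$71.71 + (38,490/1100.0)×317 + (1100.0/2)×0.34×$71.71 = $2,784,619.79.
EOQ at $65.14 = 1049.7 < 1700, so use break Q=1700: TC = 38,490×$65.14 + (38,490/1700.0)×317 + (1700.0/2)×0.34×$65.14 = $2,533,241.31.
Lowest total cost is $2,533,241.31 at Q = 1700.0.

Q* ≈ 1,700 packs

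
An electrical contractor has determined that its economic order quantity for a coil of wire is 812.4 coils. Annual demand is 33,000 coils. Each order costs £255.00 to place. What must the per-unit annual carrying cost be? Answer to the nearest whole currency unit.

H ≈ £26

Squaring Q* = √(2DS/H) gives Q*² = 2DS/H.
From Q* = √(2DS/H): H = 2DS / Q*² = 2 × 33,000 × 255 / 812.4² = 25.5002.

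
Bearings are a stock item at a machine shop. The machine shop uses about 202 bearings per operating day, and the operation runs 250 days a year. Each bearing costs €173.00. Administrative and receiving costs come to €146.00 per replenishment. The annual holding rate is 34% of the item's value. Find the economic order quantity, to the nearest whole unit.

Q* ≈ 501 bearings

Annual demand D = 202 × 250 = 50,500.
Holding cost H = 0.34 × €173.00 = €58.8200 per unit per year.
EOQ = √(2DS / H) = √(2 × 50,500 × 146 / 58.82).
= √(14,746,000 / 58.82) = √250,697.0418 ≈ 500.697.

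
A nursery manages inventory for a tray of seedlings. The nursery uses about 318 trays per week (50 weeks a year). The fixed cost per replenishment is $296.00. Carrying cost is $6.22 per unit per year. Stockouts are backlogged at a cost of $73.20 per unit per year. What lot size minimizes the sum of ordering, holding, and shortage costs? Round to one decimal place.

Annual demand D = 318 × 50 = 15,900.
With planned backorders, Q* = √(2DS/H) · √((H+B)/B).
√(2DS/H) = √(2 × 15,900 × 296 / 6.22) = 1230.167.
√((H+B)/B) = √((6.22+73.2)/73.2) = 1.0416.
Q* ≈ 1281.367.

Q* ≈ 1,281.4 trays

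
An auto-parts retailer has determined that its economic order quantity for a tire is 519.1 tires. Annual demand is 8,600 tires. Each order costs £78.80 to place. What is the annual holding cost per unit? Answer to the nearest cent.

Squaring Q* = √(2DS/H) gives Q*² = 2DS/H.
From Q* = √(2DS/H): H = 2DS / Q*² = 2 × 8,600 × 78.8 / 519.1² = 5.0298.

H ≈ £5.03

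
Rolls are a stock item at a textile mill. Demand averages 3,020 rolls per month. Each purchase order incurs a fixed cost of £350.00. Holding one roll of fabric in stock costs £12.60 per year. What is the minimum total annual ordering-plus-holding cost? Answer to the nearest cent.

Annual demand D = 3,020 × 12 = 36,240.
EOQ = √(2DS/H) = √(2 × 36,240 × 350 / 12.6) ≈ 1418.92.
At the optimum the two cost components are equal, so total cost = 2·(Q*/2)H = Q*·H.
Minimum total = √(2DSH) = √(2 × 36,240 × 350 × 12.6) ≈ 17878.389.

TC* ≈ £17,878.39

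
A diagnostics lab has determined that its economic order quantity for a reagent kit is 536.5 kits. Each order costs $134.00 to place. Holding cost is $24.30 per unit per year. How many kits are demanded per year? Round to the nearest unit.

D ≈ 26,098 kits per year

Invert the EOQ relation Q*² = 2DS/H.
From Q* = √(2DS/H): D = Q*²H / (2S) = 536.5² × 24.3 / (2 × 134) = 26098.223.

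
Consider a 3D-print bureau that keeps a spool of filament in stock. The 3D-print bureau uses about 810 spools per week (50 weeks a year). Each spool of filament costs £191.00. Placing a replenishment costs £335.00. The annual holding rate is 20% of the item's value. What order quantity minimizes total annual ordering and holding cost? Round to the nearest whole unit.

Q* ≈ 843 spools

Annual demand D = 810 × 50 = 40,500.
Holding cost H = 0.20 × £191.00 = £38.2000 per unit per year.
EOQ = √(2DS / H) = √(2 × 40,500 × 335 / 38.2).
= √(27,135,000 / 38.2) = √710,340.3141 ≈ 842.817.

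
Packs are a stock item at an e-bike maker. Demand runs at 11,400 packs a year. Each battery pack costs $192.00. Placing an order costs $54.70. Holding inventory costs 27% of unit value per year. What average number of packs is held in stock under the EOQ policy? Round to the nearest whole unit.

Average inventory ≈ 78 packs

Holding cost H = 0.27 × $192.00 = $51.8400 per unit per year.
The optimal lot size = √(2DS/H) = √(2 × 11,400 × 54.7 / 51.84) ≈ 155.11.
Average inventory = Q*/2 ≈ 155.11 / 2 = 77.553.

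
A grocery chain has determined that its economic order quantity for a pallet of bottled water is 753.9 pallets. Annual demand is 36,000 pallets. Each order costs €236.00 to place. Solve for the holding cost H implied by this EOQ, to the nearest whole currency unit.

Invert the EOQ relation Q*² = 2DS/H.
From Q* = √(2DS/H): H = 2DS / Q*² = 2 × 36,000 × 236 / 753.9² = 29.8963.

H ≈ €30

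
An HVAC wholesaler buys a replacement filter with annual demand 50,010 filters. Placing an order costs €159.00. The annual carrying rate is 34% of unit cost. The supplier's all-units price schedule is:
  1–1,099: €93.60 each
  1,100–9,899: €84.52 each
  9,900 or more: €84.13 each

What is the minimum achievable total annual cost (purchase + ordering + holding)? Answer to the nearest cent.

TC* ≈ €4,249,879.16

Holding cost per unit per year at price C is H = 0.34·C.
For each price level, check whether its EOQ is feasible; otherwise the best quantity at that price is the breakpoint.
EOQ at €93.60 = 706.9 (feasible in tier 1): TC = 50,010×€93.60 + (50,010/706.9)×159 + (706.9/2)×0.34×€93.60 = €4,703,432.73.
EOQ at €84.52 = 743.9 < 1100, so use break Q=1100: TC = 50,010×€84.52 + (50,010/1100.0)×159 + (1100.0/2)×0.34×€84.52 = €4,249,879.16.
EOQ at €84.13 = 745.6 < 9900, so use break Q=9900: TC = 50,010×€84.13 + (50,010/9900.0)×159 + (9900.0/2)×0.34×€84.13 = €4,349,735.28.
Lowest total cost among the candidates is at Q = 1100.0.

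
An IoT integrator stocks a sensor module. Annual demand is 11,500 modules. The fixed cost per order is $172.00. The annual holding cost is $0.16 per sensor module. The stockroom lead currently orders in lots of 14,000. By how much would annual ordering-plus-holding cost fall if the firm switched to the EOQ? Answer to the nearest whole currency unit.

EOQ = √(2DS/H) = √(2 × 11,500 × 172 / 0.16) ≈ 4972.42.
Cost at Q* = (D/Q*)S + (Q*/2)H = √(2DSH) ≈ $795.59.
Cost at Q = 14,000: (11,500/14,000)×172 + (14,000/2)×0.16 = $141.29 + $1,120.00 = $1,261.29.
Excess = $1,261.29 − $795.59 = $465.70.

Extra cost ≈ $466 per year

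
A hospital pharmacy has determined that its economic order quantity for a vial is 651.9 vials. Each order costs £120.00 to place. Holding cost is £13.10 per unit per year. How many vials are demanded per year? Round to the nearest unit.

D ≈ 23,196 vials per year

Squaring Q* = √(2DS/H) gives Q*² = 2DS/H.
From Q* = √(2DS/H): D = Q*²H / (2S) = 651.9² × 13.1 / (2 × 120) = 23196.476.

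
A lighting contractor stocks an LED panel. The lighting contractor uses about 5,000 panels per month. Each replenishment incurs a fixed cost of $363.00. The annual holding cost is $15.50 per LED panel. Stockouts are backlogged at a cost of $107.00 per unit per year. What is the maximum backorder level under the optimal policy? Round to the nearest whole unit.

Annual demand D = 5,000 × 12 = 60,000.
With planned backorders, Q* = √(2DS/H) · √((H+B)/B).
√(2DS/H) = √(2 × 60,000 × 363 / 15.5) = 1676.402.
√((H+B)/B) = √((15.5+107)/107) = 1.0700.
Q* ≈ 1793.718.
S* = Q* · H/(H+B) = 1793.718 × 15.5/122.5 ≈ 226.960.

S* ≈ 227 panels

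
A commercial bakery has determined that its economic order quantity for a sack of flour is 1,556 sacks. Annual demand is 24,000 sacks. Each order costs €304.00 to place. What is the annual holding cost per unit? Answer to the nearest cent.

H ≈ €6.03

The basic EOQ model gives Q* = √(2DS/H); rearrange for the unknown.
From Q* = √(2DS/H): H = 2DS / Q*² = 2 × 24,000 × 304 / 1,556² = 6.0269.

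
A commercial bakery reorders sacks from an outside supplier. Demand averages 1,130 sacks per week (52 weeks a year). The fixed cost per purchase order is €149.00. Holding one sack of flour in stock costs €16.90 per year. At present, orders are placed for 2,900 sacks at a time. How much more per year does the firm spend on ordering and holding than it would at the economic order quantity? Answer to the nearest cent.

Extra cost ≈ €10,321.52 per year

Annual demand D = 1,130 × 52 = 58,760.
EOQ = √(2DS/H) = √(2 × 58,760 × 149 / 16.9) ≈ 1017.90.
Cost at Q* = (D/Q*)S + (Q*/2)H = √(2DSH) ≈ €17,202.53.
Cost at Q = 2,900: (58,760/2,900)×149 + (2,900/2)×16.9 = €3,019.05 + €24,505.00 = €27,524.05.
Excess = €27,524.05 − €17,202.53 = €10,321.52.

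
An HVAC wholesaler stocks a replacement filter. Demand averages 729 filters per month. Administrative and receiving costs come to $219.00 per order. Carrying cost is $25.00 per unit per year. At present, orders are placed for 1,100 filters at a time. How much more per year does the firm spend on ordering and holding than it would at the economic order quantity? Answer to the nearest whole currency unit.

Annual demand D = 729 × 12 = 8,748.
EOQ = √(2DS/H) = √(2 × 8,748 × 219 / 25) ≈ 391.49.
Cost at Q* = (D/Q*)S + (Q*/2)H = √(2DSH) ≈ $9,787.27.
Cost at Q = 1,100: (8,748/1,100)×219 + (1,100/2)×25 = $1,741.65 + $13,750.00 = $15,491.65.
Excess = $15,491.65 − $9,787.27 = $5,704.38.

Extra cost ≈ $5,704 per year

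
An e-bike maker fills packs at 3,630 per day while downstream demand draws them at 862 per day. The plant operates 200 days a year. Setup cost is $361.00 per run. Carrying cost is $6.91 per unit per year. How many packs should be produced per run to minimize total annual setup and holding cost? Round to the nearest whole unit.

Annual demand D = 862 × 200 = 172,400.
Production build-up factor (1 − d/p) = 1 − 862/3,630 = 0.7625.
Q* = √(2DS / (H(1 − d/p))) = √(2 × 172,400 × 361 / (6.91 × 0.7625)).
= √(124,472,800 / 5.2691) ≈ 4860.360.

Q* ≈ 4,860 packs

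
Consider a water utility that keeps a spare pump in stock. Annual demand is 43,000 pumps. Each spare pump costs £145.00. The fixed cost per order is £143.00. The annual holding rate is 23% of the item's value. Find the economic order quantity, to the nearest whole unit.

Holding cost H = 0.23 × £145.00 = £33.3500 per unit per year.
EOQ = √(2DS / H) = √(2 × 43,000 × 143 / 33.35).
= √(12,298,000 / 33.35) = √368,755.6222 ≈ 607.253.

Q* ≈ 607 pumps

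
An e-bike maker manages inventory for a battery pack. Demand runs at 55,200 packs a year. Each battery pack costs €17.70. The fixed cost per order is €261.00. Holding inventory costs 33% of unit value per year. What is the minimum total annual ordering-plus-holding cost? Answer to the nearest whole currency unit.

TC* ≈ €12,973

Holding cost H = 0.33 × €17.70 = €5.8410 per unit per year.
EOQ = √(2DS/H) = √(2 × 55,200 × 261 / 5.841) ≈ 2221.06.
At the optimum the two cost components are equal, so total cost = 2·(Q*/2)H = Q*·H.
Minimum total = √(2DSH) = √(2 × 55,200 × 261 × 5.841) ≈ 12973.238.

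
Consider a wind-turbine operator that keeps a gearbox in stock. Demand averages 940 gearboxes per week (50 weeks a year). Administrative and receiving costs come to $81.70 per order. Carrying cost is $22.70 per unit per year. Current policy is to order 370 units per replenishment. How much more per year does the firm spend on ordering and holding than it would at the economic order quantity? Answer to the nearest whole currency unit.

Annual demand D = 940 × 50 = 47,000.
EOQ = √(2DS/H) = √(2 × 47,000 × 81.7 / 22.7) ≈ 581.65.
Cost at Q* = (D/Q*)S + (Q*/2)H = √(2DSH) ≈ $13,203.46.
Cost at Q = 370: (47,000/370)×81.7 + (370/2)×22.7 = $10,378.11 + $4,199.50 = $14,577.61.
Excess = $14,577.61 − $13,203.46 = $1,374.14.

Extra cost ≈ $1,374 per year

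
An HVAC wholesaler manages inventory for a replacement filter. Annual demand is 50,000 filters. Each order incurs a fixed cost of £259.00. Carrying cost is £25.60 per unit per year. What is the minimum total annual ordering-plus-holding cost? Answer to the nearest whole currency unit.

TC* ≈ £25,750

EOQ = √(2DS/H) = √(2 × 50,000 × 259 / 25.6) ≈ 1005.84.
At Q*, ordering cost (D/Q*)S equals holding cost (Q*/2)H, each = √(DSH/2).
Minimum total = √(2DSH) = √(2 × 50,000 × 259 × 25.6) ≈ 25749.563.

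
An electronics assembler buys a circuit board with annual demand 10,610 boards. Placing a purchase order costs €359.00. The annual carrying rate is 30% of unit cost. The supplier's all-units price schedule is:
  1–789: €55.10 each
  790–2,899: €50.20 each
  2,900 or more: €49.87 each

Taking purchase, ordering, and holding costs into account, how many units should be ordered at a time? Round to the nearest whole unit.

Q* ≈ 790 boards

Holding cost per unit per year at price C is H = 0.30·C.
Candidates are each tier's EOQ (if it falls in that tier) and each price-break quantity.
EOQ at €55.10 = 678.9 (feasible in tier 1): TC = 10,610×€55.10 + (10,610/678.9)×359 + (678.9/2)×0.30×€55.10 = €595,832.64.
EOQ at €50.20 = 711.2 < 790, so use break Q=790: TC = 10,610×€50.20 + (10,610/790.0)×359 + (790.0/2)×0.30×€50.20 = €543,392.21.
EOQ at €49.87 = 713.6 < 2900, so use break Q=2900: TC = 10,610×€49.87 + (10,610/2900.0)×359 + (2900.0/2)×0.30×€49.87 = €552,127.59.
Lowest total cost is €543,392.21 at Q = 790.0.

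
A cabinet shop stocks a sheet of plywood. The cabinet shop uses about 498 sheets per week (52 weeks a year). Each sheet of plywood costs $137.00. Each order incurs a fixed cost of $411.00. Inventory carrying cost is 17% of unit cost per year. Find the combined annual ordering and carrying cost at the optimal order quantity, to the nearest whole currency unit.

TC* ≈ $22,266

Annual demand D = 498 × 52 = 25,896.
Holding cost H = 0.17 × $137.00 = $23.2900 per unit per year.
EOQ = √(2DS/H) = √(2 × 25,896 × 411 / 23.29) ≈ 956.02.
At the optimum the two cost components are equal, so total cost = 2·(Q*/2)H = Q*·H.
Minimum total = √(2DSH) = √(2 × 25,896 × 411 × 23.29) ≈ 22265.733.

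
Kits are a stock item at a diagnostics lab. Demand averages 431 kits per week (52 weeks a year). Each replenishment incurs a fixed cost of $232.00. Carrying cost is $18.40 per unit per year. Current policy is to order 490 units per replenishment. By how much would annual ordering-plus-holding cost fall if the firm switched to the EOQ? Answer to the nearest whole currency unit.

Extra cost ≈ $1,287 per year

Annual demand D = 431 × 52 = 22,412.
EOQ = √(2DS/H) = √(2 × 22,412 × 232 / 18.4) ≈ 751.78.
Cost at Q* = (D/Q*)S + (Q*/2)H = √(2DSH) ≈ $13,832.74.
Cost at Q = 490: (22,412/490)×232 + (490/2)×18.4 = $10,611.40 + $4,508.00 = $15,119.40.
Excess = $15,119.40 − $13,832.74 = $1,286.66.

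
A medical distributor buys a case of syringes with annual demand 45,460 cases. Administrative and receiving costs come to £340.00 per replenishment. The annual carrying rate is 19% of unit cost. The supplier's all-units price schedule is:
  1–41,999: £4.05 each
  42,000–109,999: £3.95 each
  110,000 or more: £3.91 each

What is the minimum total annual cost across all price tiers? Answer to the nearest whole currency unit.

TC* ≈ £188,990

Holding cost per unit per year at price C is H = 0.19·C.
Evaluate total cost at each tier's feasible EOQ or, if the EOQ is below the tier, at the tier's minimum quantity.
EOQ at £4.05 = 6338.2 (feasible in tier 1): TC = 45,460×£4.05 + (45,460/6338.2)×340 + (6338.2/2)×0.19×£4.05 = £188,990.23.
EOQ at £3.95 = 6417.9 < 42000, so use break Q=42000: TC = 45,460×£3.95 + (45,460/42000.0)×340 + (42000.0/2)×0.19×£3.95 = £195,695.51.
EOQ at £3.91 = 6450.7 < 110000, so use break Q=110000: TC = 45,460×£3.91 + (45,460/110000.0)×340 + (110000.0/2)×0.19×£3.91 = £218,748.61.
Lowest total cost among the candidates is at Q = 6338.2.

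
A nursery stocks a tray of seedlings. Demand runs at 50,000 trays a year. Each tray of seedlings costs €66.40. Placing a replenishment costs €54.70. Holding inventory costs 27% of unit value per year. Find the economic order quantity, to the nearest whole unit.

Q* ≈ 552 trays

Holding cost H = 0.27 × €66.40 = €17.9280 per unit per year.
EOQ = √(2DS / H) = √(2 × 50,000 × 54.7 / 17.928).
= √(5,470,000 / 17.928) = √305,109.3262 ≈ 552.367.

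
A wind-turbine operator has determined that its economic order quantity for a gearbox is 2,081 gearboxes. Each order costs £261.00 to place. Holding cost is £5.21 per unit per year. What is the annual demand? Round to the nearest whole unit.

Squaring Q* = √(2DS/H) gives Q*² = 2DS/H.
From Q* = √(2DS/H): D = Q*²H / (2S) = 2,081² × 5.21 / (2 × 261) = 43222.649.

D ≈ 43,223 gearboxes per year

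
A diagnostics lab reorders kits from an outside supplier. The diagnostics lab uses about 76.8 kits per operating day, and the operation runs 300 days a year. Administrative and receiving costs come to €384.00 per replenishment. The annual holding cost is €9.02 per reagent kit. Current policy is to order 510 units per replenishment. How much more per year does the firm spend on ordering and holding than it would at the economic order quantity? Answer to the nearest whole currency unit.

Extra cost ≈ €7,014 per year

Annual demand D = 76.8 × 300 = 23,040.
EOQ = √(2DS/H) = √(2 × 23,040 × 384 / 9.02) ≈ 1400.61.
Cost at Q* = (D/Q*)S + (Q*/2)H = √(2DSH) ≈ €12,633.54.
Cost at Q = 510: (23,040/510)×384 + (510/2)×9.02 = €17,347.76 + €2,300.10 = €19,647.86.
Excess = €19,647.86 − €12,633.54 = €7,014.32.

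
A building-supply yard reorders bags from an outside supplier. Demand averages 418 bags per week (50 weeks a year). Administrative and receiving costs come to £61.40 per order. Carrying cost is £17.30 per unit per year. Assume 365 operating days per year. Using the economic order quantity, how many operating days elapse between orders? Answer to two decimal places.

Annual demand D = 418 × 50 = 20,900.
Q* = √(2DS/H) = √(2 × 20,900 × 61.4 / 17.3) ≈ 385.17.
Cycle time = Q*/D × 365 = 385.17 / 20,900 × 365 ≈ 6.727 days.

T ≈ 6.73 days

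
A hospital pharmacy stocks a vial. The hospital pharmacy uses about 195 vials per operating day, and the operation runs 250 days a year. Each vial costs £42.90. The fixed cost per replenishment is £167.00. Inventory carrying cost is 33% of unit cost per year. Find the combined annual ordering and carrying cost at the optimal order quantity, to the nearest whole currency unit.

TC* ≈ £15,183

Annual demand D = 195 × 250 = 48,750.
Holding cost H = 0.33 × £42.90 = £14.1570 per unit per year.
Q* = √(2DS/H) = √(2 × 48,750 × 167 / 14.157) ≈ 1072.44.
At Q*, ordering cost (D/Q*)S equals holding cost (Q*/2)H, each = √(DSH/2).
Minimum total = √(2DSH) = √(2 × 48,750 × 167 × 14.157) ≈ 15182.600.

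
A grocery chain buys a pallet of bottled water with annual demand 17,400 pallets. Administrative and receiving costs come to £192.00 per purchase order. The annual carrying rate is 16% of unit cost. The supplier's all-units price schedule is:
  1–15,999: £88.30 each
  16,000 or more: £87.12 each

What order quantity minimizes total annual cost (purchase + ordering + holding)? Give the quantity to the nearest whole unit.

Holding cost per unit per year at price C is H = 0.16·C.
For each price level, check whether its EOQ is feasible; otherwise the best quantity at that price is the breakpoint.
EOQ at £88.30 = 687.7 (feasible in tier 1): TC = 17,400×£88.30 + (17,400/687.7)×192 + (687.7/2)×0.16×£88.30 = £1,546,135.85.
EOQ at £87.12 = 692.3 < 16000, so use break Q=16000: TC = 17,400×£87.12 + (17,400/16000.0)×192 + (16000.0/2)×0.16×£87.12 = £1,627,610.40.
Lowest total cost is £1,546,135.85 at Q = 687.7.

Q* ≈ 688 pallets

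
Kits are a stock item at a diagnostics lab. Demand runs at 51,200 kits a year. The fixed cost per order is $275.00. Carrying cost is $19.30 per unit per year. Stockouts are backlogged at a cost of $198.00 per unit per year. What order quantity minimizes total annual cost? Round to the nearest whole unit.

Q* ≈ 1,265 kits

With planned backorders, Q* = √(2DS/H) · √((H+B)/B).
√(2DS/H) = √(2 × 51,200 × 275 / 19.3) = 1207.919.
√((H+B)/B) = √((19.3+198)/198) = 1.0476.
Q* ≈ 1265.421.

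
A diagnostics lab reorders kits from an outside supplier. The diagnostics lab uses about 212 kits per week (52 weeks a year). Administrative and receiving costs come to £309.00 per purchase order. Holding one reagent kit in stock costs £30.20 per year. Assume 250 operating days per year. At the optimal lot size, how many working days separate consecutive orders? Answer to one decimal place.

Annual demand D = 212 × 52 = 11,024.
The optimal lot size = √(2DS/H) = √(2 × 11,024 × 309 / 30.2) ≈ 474.96.
Cycle time = Q*/D × 250 = 474.96 / 11,024 × 250 ≈ 10.771 days.

T ≈ 10.8 days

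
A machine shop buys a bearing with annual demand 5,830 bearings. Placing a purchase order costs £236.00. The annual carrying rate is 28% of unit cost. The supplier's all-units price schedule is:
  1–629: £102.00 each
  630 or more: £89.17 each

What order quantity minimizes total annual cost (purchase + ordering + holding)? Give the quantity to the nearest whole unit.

Holding cost per unit per year at price C is H = 0.28·C.
Candidates are each tier's EOQ (if it falls in that tier) and each price-break quantity.
EOQ at £102.00 = 310.4 (feasible in tier 1): TC = 5,830×£102.00 + (5,830/310.4)×236 + (310.4/2)×0.28×£102.00 = £603,525.12.
EOQ at £89.17 = 332.0 < 630, so use break Q=630: TC = 5,830×£89.17 + (5,830/630.0)×236 + (630.0/2)×0.28×£89.17 = £529,909.83.
Lowest total cost is £529,909.83 at Q = 630.0.

Q* ≈ 630 bearings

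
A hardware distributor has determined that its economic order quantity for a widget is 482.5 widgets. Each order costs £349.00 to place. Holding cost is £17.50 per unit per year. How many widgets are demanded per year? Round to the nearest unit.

Squaring Q* = √(2DS/H) gives Q*² = 2DS/H.
From Q* = √(2DS/H): D = Q*²H / (2S) = 482.5² × 17.5 / (2 × 349) = 5836.833.

D ≈ 5,837 widgets per year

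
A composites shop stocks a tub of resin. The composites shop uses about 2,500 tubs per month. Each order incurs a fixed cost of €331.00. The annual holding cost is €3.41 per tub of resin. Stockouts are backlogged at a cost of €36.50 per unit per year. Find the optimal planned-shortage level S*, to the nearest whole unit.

Annual demand D = 2,500 × 12 = 30,000.
With planned backorders, Q* = √(2DS/H) · √((H+B)/B).
√(2DS/H) = √(2 × 30,000 × 331 / 3.41) = 2413.306.
√((H+B)/B) = √((3.41+36.5)/36.5) = 1.0457.
Q* ≈ 2523.521.
S* = Q* · H/(H+B) = 2523.521 × 3.41/39.91 ≈ 215.615.

S* ≈ 216 tubs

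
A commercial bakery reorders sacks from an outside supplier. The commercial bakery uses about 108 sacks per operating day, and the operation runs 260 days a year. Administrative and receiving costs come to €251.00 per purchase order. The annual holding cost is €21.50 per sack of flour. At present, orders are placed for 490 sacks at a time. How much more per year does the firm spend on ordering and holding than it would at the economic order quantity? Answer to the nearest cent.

Extra cost ≈ €2,242.50 per year

Annual demand D = 108 × 260 = 28,080.
EOQ = √(2DS/H) = √(2 × 28,080 × 251 / 21.5) ≈ 809.71.
Cost at Q* = (D/Q*)S + (Q*/2)H = √(2DSH) ≈ €17,408.83.
Cost at Q = 490: (28,080/490)×251 + (490/2)×21.5 = €14,383.84 + €5,267.50 = €19,651.34.
Excess = €19,651.34 − €17,408.83 = €2,242.50.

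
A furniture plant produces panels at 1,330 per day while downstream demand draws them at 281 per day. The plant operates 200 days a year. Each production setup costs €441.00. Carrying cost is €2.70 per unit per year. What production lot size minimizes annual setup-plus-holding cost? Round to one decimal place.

Q* ≈ 4,824.6 panels

Annual demand D = 281 × 200 = 56,200.
Production build-up factor (1 − d/p) = 1 − 281/1,330 = 0.7887.
Q* = √(2DS / (H(1 − d/p))) = √(2 × 56,200 × 441 / (2.7 × 0.7887)).
= √(49,568,400 / 2.1295) ≈ 4824.570.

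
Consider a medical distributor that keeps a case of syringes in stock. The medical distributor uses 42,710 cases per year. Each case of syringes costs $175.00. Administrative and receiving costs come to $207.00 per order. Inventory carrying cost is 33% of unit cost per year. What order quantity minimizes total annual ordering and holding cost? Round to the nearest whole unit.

Holding cost H = 0.33 × $175.00 = $57.7500 per unit per year.
EOQ = √(2DS / H) = √(2 × 42,710 × 207 / 57.75).
= √(17,681,940 / 57.75) = √306,180.7792 ≈ 553.336.

Q* ≈ 553 cases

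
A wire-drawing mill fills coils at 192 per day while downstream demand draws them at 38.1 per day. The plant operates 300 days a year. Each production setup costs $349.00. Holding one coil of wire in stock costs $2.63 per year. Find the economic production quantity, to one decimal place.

Q* ≈ 1,945.4 coils

Annual demand D = 38.1 × 300 = 11,430.
Production build-up factor (1 − d/p) = 1 − 38.1/192 = 0.8016.
Q* = √(2DS / (H(1 − d/p))) = √(2 × 11,430 × 349 / (2.63 × 0.8016)).
= √(7,978,140 / 2.1081) ≈ 1945.379.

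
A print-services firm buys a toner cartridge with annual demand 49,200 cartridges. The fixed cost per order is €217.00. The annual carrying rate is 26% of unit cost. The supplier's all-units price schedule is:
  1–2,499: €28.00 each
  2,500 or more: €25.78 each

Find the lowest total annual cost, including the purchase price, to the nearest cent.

TC* ≈ €1,281,025.06

Holding cost per unit per year at price C is H = 0.26·C.
For each price level, check whether its EOQ is feasible; otherwise the best quantity at that price is the breakpoint.
EOQ at €28.00 = 1712.6 (feasible in tier 1): TC = 49,200×€28.00 + (49,200/1712.6)×217 + (1712.6/2)×0.26×€28.00 = €1,390,067.89.
EOQ at €25.78 = 1784.8 < 2500, so use break Q=2500: TC = 49,200×€25.78 + (49,200/2500.0)×217 + (2500.0/2)×0.26×€25.78 = €1,281,025.06.
Lowest total cost among the candidates is at Q = 2500.0.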